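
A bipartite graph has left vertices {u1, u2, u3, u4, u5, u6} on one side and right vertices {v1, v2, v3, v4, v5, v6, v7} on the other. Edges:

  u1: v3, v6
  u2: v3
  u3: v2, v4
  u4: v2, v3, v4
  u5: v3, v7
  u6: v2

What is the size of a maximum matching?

Unit-capacity flow: source→left, listed edges, right→sink; max matching = max flow.
Augmenting path u1→v3 (+1); matched 1.
Augmenting path u3→v2 (+1); matched 2.
Augmenting path u4→v4 (+1); matched 3.
Augmenting path u5→v7 (+1); matched 4.
Augmenting path u2→v3→u1→v6 (+1); matched 5.
No augmenting path remains; maximum matching = 5.
König certificate: {u1, u5, v2, v3, v4} is a vertex cover of size 5 (every listed pair touches it), so no matching can be larger.

5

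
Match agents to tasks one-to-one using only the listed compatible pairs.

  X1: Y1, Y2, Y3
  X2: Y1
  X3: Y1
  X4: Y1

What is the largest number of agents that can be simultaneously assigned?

2

Unit-capacity flow: source→left, listed edges, right→sink; max matching = max flow.
Augmenting path X1→Y1 (+1); matched 1.
Augmenting path X2→Y1→X1→Y2 (+1); matched 2.
No augmenting path remains; maximum matching = 2.
König certificate: {X1, Y1} is a vertex cover of size 2 (every listed pair touches it), so no matching can be larger.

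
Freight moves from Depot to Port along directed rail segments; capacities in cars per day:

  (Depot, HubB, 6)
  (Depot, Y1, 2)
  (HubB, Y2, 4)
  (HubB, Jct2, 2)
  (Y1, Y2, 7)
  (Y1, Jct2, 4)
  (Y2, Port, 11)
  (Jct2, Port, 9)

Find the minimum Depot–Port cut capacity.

Augment Depot→HubB→Y2→Port: bottleneck 4, flow now 4.
Augment Depot→HubB→Jct2→Port: bottleneck 2, flow now 6.
Augment Depot→Y1→Y2→Port: bottleneck 2, flow now 8.
No augmenting path remains; maximum flow = 8.
By max-flow min-cut, the minimum cut capacity equals the max flow.
In the residual graph, reachable from Depot: {Depot}.
Min-cut edges: Depot→HubB (6), Depot→Y1 (2); capacity 6 + 2 = 8.

8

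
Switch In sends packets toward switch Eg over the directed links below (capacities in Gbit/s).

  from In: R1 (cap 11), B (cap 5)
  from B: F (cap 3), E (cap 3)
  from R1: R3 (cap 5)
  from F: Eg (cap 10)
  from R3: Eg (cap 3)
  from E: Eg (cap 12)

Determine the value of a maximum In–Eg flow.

8

Augment In→B→F→Eg: bottleneck 3, flow now 3.
Augment In→B→E→Eg: bottleneck 2, flow now 5.
Augment In→R1→R3→Eg: bottleneck 3, flow now 8.
No augmenting path remains; maximum flow = 8.
In the residual graph, reachable from In: {In, R1, R3}.
Min-cut edges: In→B (5), R3→Eg (3); capacity 5 + 3 = 8.
This cut is saturated, so no flow can exceed 8.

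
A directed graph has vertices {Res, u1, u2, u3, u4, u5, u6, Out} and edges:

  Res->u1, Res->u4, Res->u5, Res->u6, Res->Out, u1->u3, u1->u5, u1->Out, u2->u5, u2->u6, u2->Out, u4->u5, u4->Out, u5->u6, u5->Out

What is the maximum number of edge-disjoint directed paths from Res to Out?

Assign every edge capacity 1; by Menger, the answer equals the max flow.
Path Res→Out (+1); total 1.
Path Res→u1→Out (+1); total 2.
Path Res→u4→Out (+1); total 3.
Path Res→u5→Out (+1); total 4.
No residual Res→Out path; max flow = 4.
Certifying cut of size 4: {Res→Out, Res→u1, Res→u4, Res→u5}.

4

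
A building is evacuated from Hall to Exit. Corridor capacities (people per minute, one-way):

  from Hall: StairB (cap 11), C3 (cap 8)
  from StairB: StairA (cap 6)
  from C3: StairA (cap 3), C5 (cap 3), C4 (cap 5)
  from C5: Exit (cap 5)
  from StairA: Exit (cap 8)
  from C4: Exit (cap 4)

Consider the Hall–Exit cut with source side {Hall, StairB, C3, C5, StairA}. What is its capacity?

18

Edges leaving {Hall, StairB, C3, C5, StairA}: C3→C4 (5), C5→Exit (5), StairA→Exit (8).
Cut capacity = 5 + 5 + 8 = 18.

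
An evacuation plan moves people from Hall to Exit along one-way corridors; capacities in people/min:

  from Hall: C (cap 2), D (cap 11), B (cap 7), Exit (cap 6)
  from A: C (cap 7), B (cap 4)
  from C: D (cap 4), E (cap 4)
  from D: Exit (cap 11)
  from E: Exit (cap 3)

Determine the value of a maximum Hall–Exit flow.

Augment Hall→Exit: bottleneck 6, flow now 6.
Augment Hall→D→Exit: bottleneck 11, flow now 17.
Augment Hall→C→E→Exit: bottleneck 2, flow now 19.
No augmenting path remains; maximum flow = 19.
In the residual graph, reachable from Hall: {Hall, B}.
Min-cut edges: Hall→C (2), Hall→D (11), Hall→Exit (6); capacity 2 + 11 + 6 = 19.
This cut is saturated, so no flow can exceed 19.

19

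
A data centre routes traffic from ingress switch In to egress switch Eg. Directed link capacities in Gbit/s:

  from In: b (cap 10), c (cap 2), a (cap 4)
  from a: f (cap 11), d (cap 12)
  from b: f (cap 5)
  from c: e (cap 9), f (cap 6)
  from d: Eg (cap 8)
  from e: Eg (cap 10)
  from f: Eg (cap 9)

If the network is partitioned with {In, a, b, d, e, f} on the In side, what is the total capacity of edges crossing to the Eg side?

Edges leaving {In, a, b, d, e, f}: In→c (2), d→Eg (8), e→Eg (10), f→Eg (9).
Cut capacity = 2 + 8 + 10 + 9 = 29.

29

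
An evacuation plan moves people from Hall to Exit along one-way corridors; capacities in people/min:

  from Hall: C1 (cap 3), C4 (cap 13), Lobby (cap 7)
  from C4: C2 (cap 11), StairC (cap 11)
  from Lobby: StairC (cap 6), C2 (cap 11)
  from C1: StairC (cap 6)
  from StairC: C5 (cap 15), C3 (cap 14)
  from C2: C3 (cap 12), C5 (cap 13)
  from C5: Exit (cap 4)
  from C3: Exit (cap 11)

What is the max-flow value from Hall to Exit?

15

Augment Hall→C4→StairC→C5→Exit: bottleneck 4, flow now 4.
Augment Hall→C4→StairC→C3→Exit: bottleneck 7, flow now 11.
Augment Hall→C4→C2→C3→Exit: bottleneck 2, flow now 13.
Augment Hall→Lobby→StairC→C3→Exit: bottleneck 2, flow now 15.
No augmenting path remains; maximum flow = 15.
In the residual graph, reachable from Hall: {Hall, C4, Lobby, C1, StairC, C2, C5, C3}.
Min-cut edges: C5→Exit (4), C3→Exit (11); capacity 4 + 11 = 15.
This cut is saturated, so no flow can exceed 15.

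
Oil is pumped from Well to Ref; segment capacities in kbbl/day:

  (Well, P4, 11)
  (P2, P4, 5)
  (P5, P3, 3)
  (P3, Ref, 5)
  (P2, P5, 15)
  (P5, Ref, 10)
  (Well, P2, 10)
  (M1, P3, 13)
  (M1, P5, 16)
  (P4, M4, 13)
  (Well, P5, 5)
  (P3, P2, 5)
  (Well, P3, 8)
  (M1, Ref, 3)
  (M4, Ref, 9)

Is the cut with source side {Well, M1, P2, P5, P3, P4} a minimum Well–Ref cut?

Given cut capacity: 3 + 10 + 5 + 13 = 31.
Augment Well→P5→Ref: bottleneck 5, flow now 5.
Augment Well→P3→Ref: bottleneck 5, flow now 10.
Augment Well→P2→P5→Ref: bottleneck 5, flow now 15.
Augment Well→P4→M4→Ref: bottleneck 9, flow now 24.
No augmenting path remains; maximum flow = 24.
In the residual graph, reachable from Well: {Well, P2, P5, P3, P4, M4}.
Min-cut edges: P5→Ref (10), P3→Ref (5), M4→Ref (9); capacity 10 + 5 + 9 = 24.
Cut capacity 31 exceeds the max flow 24, so it is not minimum.

No — its capacity is 31, but the minimum cut has capacity 24.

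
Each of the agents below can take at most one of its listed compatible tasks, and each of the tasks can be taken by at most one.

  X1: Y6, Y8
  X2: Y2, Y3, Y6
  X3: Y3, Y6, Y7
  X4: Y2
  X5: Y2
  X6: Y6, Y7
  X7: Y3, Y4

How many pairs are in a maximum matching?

6

Unit-capacity flow: source→left, listed edges, right→sink; max matching = max flow.
Augmenting path X1→Y6 (+1); matched 1.
Augmenting path X2→Y2 (+1); matched 2.
Augmenting path X3→Y3 (+1); matched 3.
Augmenting path X6→Y7 (+1); matched 4.
Augmenting path X7→Y4 (+1); matched 5.
Augmenting path X4→Y2→X2→Y6→X1→Y8 (+1); matched 6.
No augmenting path remains; maximum matching = 6.
König certificate: {X1, X2, X3, X6, X7, Y2} is a vertex cover of size 6 (every listed pair touches it), so no matching can be larger.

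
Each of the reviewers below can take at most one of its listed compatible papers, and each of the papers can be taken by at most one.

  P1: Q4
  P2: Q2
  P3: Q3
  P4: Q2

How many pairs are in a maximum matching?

Unit-capacity flow: source→left, listed edges, right→sink; max matching = max flow.
Augmenting path P1→Q4 (+1); matched 1.
Augmenting path P2→Q2 (+1); matched 2.
Augmenting path P3→Q3 (+1); matched 3.
No augmenting path remains; maximum matching = 3.
König certificate: {P1, P3, Q2} is a vertex cover of size 3 (every listed pair touches it), so no matching can be larger.

3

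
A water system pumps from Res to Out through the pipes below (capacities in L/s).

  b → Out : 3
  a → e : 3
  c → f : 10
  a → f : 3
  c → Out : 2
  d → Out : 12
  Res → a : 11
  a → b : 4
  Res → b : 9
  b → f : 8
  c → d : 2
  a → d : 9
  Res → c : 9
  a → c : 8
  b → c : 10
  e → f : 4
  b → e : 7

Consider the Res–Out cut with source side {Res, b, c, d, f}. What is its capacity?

Edges leaving {Res, b, c, d, f}: Res→a (11), b→e (7), b→Out (3), c→Out (2), d→Out (12).
Cut capacity = 11 + 7 + 3 + 2 + 12 = 35.

35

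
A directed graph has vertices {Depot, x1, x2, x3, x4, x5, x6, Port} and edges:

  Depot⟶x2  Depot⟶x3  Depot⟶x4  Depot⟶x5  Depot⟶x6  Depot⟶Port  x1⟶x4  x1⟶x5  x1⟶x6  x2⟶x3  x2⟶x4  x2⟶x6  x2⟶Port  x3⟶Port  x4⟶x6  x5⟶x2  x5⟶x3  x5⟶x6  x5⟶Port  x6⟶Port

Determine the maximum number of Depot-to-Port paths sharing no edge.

Assign every edge capacity 1; by Menger, the answer equals the max flow.
Path Depot→Port (+1); total 1.
Path Depot→x2→Port (+1); total 2.
Path Depot→x3→Port (+1); total 3.
Path Depot→x5→Port (+1); total 4.
Path Depot→x6→Port (+1); total 5.
No residual Depot→Port path; max flow = 5.
Certifying cut of size 5: {Depot→Port, Depot→x2, Depot→x3, Depot→x5, x6→Port}.

5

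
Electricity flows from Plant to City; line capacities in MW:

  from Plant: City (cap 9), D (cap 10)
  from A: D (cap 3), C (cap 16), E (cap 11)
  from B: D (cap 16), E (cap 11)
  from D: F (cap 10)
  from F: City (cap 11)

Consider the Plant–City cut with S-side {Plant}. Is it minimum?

Given cut capacity: 10 + 9 = 19.
Augment Plant→City: bottleneck 9, flow now 9.
Augment Plant→D→F→City: bottleneck 10, flow now 19.
No augmenting path remains; maximum flow = 19.
Cut capacity 19 equals the max flow, so it is a minimum cut.

Yes — it is a minimum cut (capacity 19).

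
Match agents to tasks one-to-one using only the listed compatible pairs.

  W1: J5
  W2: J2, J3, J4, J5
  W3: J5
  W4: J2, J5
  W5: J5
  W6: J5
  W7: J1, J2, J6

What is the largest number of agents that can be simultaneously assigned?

4

Unit-capacity flow: source→left, listed edges, right→sink; max matching = max flow.
Augmenting path W1→J5 (+1); matched 1.
Augmenting path W2→J2 (+1); matched 2.
Augmenting path W7→J1 (+1); matched 3.
Augmenting path W4→J2→W2→J3 (+1); matched 4.
No augmenting path remains; maximum matching = 4.
König certificate: {W2, W4, W7, J5} is a vertex cover of size 4 (every listed pair touches it), so no matching can be larger.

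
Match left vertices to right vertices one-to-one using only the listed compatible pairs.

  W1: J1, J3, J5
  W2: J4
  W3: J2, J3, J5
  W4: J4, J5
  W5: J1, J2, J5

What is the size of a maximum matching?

Unit-capacity flow: source→left, listed edges, right→sink; max matching = max flow.
Augmenting path W1→J1 (+1); matched 1.
Augmenting path W2→J4 (+1); matched 2.
Augmenting path W3→J2 (+1); matched 3.
Augmenting path W4→J5 (+1); matched 4.
Augmenting path W5→J1→W1→J3 (+1); matched 5.
No augmenting path remains; maximum matching = 5.
König certificate: {W1, W2, W3, W4, W5} is a vertex cover of size 5 (every listed pair touches it), so no matching can be larger.

5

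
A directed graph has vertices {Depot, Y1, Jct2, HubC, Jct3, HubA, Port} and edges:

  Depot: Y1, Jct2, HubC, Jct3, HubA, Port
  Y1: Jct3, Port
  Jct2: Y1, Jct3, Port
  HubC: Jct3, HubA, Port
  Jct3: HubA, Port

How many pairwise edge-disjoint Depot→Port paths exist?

Assign every edge capacity 1; by Menger, the answer equals the max flow.
Path Depot→Port (+1); total 1.
Path Depot→Y1→Port (+1); total 2.
Path Depot→Jct2→Port (+1); total 3.
Path Depot→HubC→Port (+1); total 4.
Path Depot→Jct3→Port (+1); total 5.
No residual Depot→Port path; max flow = 5.
Certifying cut of size 5: {Depot→HubC, Depot→Jct2, Depot→Jct3, Depot→Port, Depot→Y1}.

5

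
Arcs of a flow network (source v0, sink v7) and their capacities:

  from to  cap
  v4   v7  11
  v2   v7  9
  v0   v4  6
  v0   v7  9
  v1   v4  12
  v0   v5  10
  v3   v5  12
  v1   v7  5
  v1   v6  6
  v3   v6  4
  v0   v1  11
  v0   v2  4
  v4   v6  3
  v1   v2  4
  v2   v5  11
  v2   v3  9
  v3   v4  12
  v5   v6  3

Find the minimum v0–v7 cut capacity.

30

Augment v0→v7: bottleneck 9, flow now 9.
Augment v0→v1→v7: bottleneck 5, flow now 14.
Augment v0→v2→v7: bottleneck 4, flow now 18.
Augment v0→v4→v7: bottleneck 6, flow now 24.
Augment v0→v1→v2→v7: bottleneck 4, flow now 28.
Augment v0→v1→v4→v7: bottleneck 2, flow now 30.
No augmenting path remains; maximum flow = 30.
By max-flow min-cut, the minimum cut capacity equals the max flow.
In the residual graph, reachable from v0: {v0, v5, v6}.
Min-cut edges: v0→v1 (11), v0→v2 (4), v0→v4 (6), v0→v7 (9); capacity 11 + 4 + 6 + 9 = 30.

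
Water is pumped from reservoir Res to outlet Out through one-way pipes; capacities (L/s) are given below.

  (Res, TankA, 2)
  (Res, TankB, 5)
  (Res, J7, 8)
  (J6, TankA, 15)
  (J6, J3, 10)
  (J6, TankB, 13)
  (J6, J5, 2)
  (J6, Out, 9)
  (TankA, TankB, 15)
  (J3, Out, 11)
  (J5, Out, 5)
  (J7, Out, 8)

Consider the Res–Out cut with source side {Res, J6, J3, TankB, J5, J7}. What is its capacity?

Edges leaving {Res, J6, J3, TankB, J5, J7}: Res→TankA (2), J6→TankA (15), J6→Out (9), J3→Out (11), J5→Out (5), J7→Out (8).
Cut capacity = 2 + 15 + 9 + 11 + 5 + 8 = 50.

50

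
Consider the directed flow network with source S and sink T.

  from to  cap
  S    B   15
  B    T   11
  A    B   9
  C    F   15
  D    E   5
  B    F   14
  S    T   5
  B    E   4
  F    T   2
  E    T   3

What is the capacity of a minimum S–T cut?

20

Augment S→T: bottleneck 5, flow now 5.
Augment S→B→T: bottleneck 11, flow now 16.
Augment S→B→E→T: bottleneck 3, flow now 19.
Augment S→B→F→T: bottleneck 1, flow now 20.
No augmenting path remains; maximum flow = 20.
By max-flow min-cut, the minimum cut capacity equals the max flow.
In the residual graph, reachable from S: {S}.
Min-cut edges: S→B (15), S→T (5); capacity 15 + 5 = 20.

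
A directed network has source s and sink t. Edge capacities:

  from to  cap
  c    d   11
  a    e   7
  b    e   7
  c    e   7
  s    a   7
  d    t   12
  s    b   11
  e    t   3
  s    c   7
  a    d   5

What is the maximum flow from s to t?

Augment s→a→d→t: bottleneck 5, flow now 5.
Augment s→a→e→t: bottleneck 2, flow now 7.
Augment s→b→e→t: bottleneck 1, flow now 8.
Augment s→c→d→t: bottleneck 7, flow now 15.
No augmenting path remains; maximum flow = 15.
In the residual graph, reachable from s: {s, a, b, e}.
Min-cut edges: s→c (7), a→d (5), e→t (3); capacity 7 + 5 + 3 = 15.
This cut is saturated, so no flow can exceed 15.

15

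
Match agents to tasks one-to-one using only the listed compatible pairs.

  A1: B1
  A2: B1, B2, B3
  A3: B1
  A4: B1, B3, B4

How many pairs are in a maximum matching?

3

Unit-capacity flow: source→left, listed edges, right→sink; max matching = max flow.
Augmenting path A1→B1 (+1); matched 1.
Augmenting path A2→B2 (+1); matched 2.
Augmenting path A4→B3 (+1); matched 3.
No augmenting path remains; maximum matching = 3.
König certificate: {A2, A4, B1} is a vertex cover of size 3 (every listed pair touches it), so no matching can be larger.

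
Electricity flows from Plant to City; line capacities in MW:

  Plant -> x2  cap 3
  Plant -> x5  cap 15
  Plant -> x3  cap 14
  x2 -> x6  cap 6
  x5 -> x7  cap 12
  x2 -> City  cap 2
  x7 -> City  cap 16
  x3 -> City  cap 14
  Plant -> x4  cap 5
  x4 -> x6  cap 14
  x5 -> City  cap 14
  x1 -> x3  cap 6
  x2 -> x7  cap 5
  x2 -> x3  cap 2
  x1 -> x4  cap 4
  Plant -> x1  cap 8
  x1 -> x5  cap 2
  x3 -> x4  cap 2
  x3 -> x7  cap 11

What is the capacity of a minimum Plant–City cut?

40

Augment Plant→x2→City: bottleneck 2, flow now 2.
Augment Plant→x3→City: bottleneck 14, flow now 16.
Augment Plant→x5→City: bottleneck 14, flow now 30.
Augment Plant→x2→x7→City: bottleneck 1, flow now 31.
Augment Plant→x5→x7→City: bottleneck 1, flow now 32.
Augment Plant→x1→x3→x7→City: bottleneck 6, flow now 38.
Augment Plant→x1→x5→x7→City: bottleneck 2, flow now 40.
No augmenting path remains; maximum flow = 40.
By max-flow min-cut, the minimum cut capacity equals the max flow.
In the residual graph, reachable from Plant: {Plant, x4, x6}.
Min-cut edges: Plant→x1 (8), Plant→x2 (3), Plant→x3 (14), Plant→x5 (15); capacity 8 + 3 + 14 + 15 = 40.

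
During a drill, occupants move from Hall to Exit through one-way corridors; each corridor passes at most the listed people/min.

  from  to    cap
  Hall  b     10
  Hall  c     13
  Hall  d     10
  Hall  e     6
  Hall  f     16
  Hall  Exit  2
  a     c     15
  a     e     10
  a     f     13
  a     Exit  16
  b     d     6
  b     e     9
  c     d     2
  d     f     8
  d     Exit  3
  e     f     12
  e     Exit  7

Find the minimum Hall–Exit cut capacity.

12

Augment Hall→Exit: bottleneck 2, flow now 2.
Augment Hall→d→Exit: bottleneck 3, flow now 5.
Augment Hall→e→Exit: bottleneck 6, flow now 11.
Augment Hall→b→e→Exit: bottleneck 1, flow now 12.
No augmenting path remains; maximum flow = 12.
By max-flow min-cut, the minimum cut capacity equals the max flow.
In the residual graph, reachable from Hall: {Hall, b, c, d, e, f}.
Min-cut edges: Hall→Exit (2), d→Exit (3), e→Exit (7); capacity 2 + 3 + 7 = 12.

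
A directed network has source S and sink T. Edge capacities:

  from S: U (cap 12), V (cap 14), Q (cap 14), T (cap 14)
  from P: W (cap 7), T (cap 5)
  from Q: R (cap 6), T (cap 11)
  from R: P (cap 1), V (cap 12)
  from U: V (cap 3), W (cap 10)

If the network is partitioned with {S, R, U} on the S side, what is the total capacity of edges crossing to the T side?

68

Edges leaving {S, R, U}: S→Q (14), S→V (14), S→T (14), R→P (1), R→V (12), U→V (3), U→W (10).
Cut capacity = 14 + 14 + 14 + 1 + 12 + 3 + 10 = 68.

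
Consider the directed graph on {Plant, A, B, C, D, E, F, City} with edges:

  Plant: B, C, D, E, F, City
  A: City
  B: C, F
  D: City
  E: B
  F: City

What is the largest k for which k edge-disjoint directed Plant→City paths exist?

Assign every edge capacity 1; by Menger, the answer equals the max flow.
Path Plant→City (+1); total 1.
Path Plant→D→City (+1); total 2.
Path Plant→F→City (+1); total 3.
No residual Plant→City path; max flow = 3.
Certifying cut of size 3: {F→City, Plant→City, Plant→D}.

3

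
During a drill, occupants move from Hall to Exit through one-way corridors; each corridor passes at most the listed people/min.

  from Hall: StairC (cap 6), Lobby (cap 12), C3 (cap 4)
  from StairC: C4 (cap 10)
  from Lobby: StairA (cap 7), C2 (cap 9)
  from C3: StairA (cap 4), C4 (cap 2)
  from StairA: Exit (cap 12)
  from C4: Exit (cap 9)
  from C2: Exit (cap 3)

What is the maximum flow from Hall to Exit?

Augment Hall→StairC→C4→Exit: bottleneck 6, flow now 6.
Augment Hall→Lobby→StairA→Exit: bottleneck 7, flow now 13.
Augment Hall→Lobby→C2→Exit: bottleneck 3, flow now 16.
Augment Hall→C3→StairA→Exit: bottleneck 4, flow now 20.
No augmenting path remains; maximum flow = 20.
In the residual graph, reachable from Hall: {Hall, Lobby, C2}.
Min-cut edges: Hall→StairC (6), Hall→C3 (4), Lobby→StairA (7), C2→Exit (3); capacity 6 + 4 + 7 + 3 = 20.
This cut is saturated, so no flow can exceed 20.

20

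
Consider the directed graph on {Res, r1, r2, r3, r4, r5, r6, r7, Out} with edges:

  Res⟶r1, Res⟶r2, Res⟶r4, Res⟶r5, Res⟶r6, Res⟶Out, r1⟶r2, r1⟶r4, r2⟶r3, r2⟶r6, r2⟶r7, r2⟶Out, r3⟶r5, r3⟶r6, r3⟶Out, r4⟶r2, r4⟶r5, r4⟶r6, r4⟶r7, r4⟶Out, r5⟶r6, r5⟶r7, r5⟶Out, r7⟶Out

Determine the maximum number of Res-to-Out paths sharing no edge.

5

Assign every edge capacity 1; by Menger, the answer equals the max flow.
Path Res→Out (+1); total 1.
Path Res→r2→Out (+1); total 2.
Path Res→r4→Out (+1); total 3.
Path Res→r5→Out (+1); total 4.
Path Res→r1→r2→r3→Out (+1); total 5.
No residual Res→Out path; max flow = 5.
Certifying cut of size 5: {Res→Out, Res→r1, Res→r2, Res→r4, Res→r5}.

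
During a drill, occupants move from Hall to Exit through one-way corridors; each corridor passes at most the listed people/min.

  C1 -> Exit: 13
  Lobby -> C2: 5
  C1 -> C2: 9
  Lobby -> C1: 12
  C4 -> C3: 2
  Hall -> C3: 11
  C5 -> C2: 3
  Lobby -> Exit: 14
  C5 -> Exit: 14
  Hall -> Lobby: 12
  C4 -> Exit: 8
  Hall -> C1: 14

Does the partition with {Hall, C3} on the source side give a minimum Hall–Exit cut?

No — its capacity is 26, but the minimum cut has capacity 25.

Given cut capacity: 12 + 14 = 26.
Augment Hall→Lobby→Exit: bottleneck 12, flow now 12.
Augment Hall→C1→Exit: bottleneck 13, flow now 25.
No augmenting path remains; maximum flow = 25.
In the residual graph, reachable from Hall: {Hall, C1, C2, C3}.
Min-cut edges: Hall→Lobby (12), C1→Exit (13); capacity 12 + 13 = 25.
Cut capacity 26 exceeds the max flow 25, so it is not minimum.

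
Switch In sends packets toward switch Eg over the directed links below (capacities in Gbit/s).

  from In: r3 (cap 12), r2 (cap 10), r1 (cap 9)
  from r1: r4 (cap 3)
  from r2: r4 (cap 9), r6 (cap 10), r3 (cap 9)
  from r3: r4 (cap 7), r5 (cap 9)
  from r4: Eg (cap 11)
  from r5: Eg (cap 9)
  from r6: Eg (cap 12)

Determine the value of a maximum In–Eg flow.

25

Augment In→r1→r4→Eg: bottleneck 3, flow now 3.
Augment In→r2→r4→Eg: bottleneck 8, flow now 11.
Augment In→r2→r6→Eg: bottleneck 2, flow now 13.
Augment In→r3→r5→Eg: bottleneck 9, flow now 22.
Augment In→r3→r4→r2→r6→Eg: bottleneck 3, flow now 25. (uses reverse residual edge)
No augmenting path remains; maximum flow = 25.
In the residual graph, reachable from In: {In, r1}.
Min-cut edges: In→r2 (10), In→r3 (12), r1→r4 (3); capacity 10 + 12 + 3 = 25.
This cut is saturated, so no flow can exceed 25.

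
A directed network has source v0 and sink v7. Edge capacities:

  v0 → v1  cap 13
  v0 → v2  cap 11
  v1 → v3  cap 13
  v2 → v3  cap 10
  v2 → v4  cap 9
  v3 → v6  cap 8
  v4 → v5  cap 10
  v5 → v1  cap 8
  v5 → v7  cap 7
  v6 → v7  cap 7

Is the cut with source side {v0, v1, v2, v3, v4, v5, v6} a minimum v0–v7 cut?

Given cut capacity: 7 + 7 = 14.
Augment v0→v1→v3→v6→v7: bottleneck 7, flow now 7.
Augment v0→v2→v4→v5→v7: bottleneck 7, flow now 14.
No augmenting path remains; maximum flow = 14.
Cut capacity 14 equals the max flow, so it is a minimum cut.

Yes — it is a minimum cut (capacity 14).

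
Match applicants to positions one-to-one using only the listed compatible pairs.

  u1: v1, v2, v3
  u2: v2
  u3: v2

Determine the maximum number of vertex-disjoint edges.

2

Unit-capacity flow: source→left, listed edges, right→sink; max matching = max flow.
Augmenting path u1→v1 (+1); matched 1.
Augmenting path u2→v2 (+1); matched 2.
No augmenting path remains; maximum matching = 2.
König certificate: {u1, v2} is a vertex cover of size 2 (every listed pair touches it), so no matching can be larger.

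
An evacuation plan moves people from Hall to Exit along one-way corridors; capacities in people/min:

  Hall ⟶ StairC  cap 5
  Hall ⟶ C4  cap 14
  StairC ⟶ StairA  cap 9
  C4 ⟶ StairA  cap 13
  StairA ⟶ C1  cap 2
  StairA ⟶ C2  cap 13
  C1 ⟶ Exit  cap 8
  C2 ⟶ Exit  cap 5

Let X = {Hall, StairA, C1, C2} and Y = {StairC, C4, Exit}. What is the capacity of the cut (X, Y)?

32

Edges leaving {Hall, StairA, C1, C2}: Hall→StairC (5), Hall→C4 (14), C1→Exit (8), C2→Exit (5).
Cut capacity = 5 + 14 + 8 + 5 = 32.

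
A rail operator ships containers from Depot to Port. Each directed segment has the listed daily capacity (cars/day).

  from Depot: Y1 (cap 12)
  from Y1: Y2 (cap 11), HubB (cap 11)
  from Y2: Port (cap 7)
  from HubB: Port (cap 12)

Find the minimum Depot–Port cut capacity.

Augment Depot→Y1→Y2→Port: bottleneck 7, flow now 7.
Augment Depot→Y1→HubB→Port: bottleneck 5, flow now 12.
No augmenting path remains; maximum flow = 12.
By max-flow min-cut, the minimum cut capacity equals the max flow.
In the residual graph, reachable from Depot: {Depot}.
Min-cut edges: Depot→Y1 (12); capacity 12 = 12.

12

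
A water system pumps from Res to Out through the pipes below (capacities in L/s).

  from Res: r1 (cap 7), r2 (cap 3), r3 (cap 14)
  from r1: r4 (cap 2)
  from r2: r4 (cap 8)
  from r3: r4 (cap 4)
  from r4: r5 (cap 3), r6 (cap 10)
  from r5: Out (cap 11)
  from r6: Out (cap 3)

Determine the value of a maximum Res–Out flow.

Augment Res→r1→r4→r5→Out: bottleneck 2, flow now 2.
Augment Res→r2→r4→r5→Out: bottleneck 1, flow now 3.
Augment Res→r2→r4→r6→Out: bottleneck 2, flow now 5.
Augment Res→r3→r4→r6→Out: bottleneck 1, flow now 6.
No augmenting path remains; maximum flow = 6.
In the residual graph, reachable from Res: {Res, r1, r2, r3, r4, r6}.
Min-cut edges: r4→r5 (3), r6→Out (3); capacity 3 + 3 = 6.
This cut is saturated, so no flow can exceed 6.

6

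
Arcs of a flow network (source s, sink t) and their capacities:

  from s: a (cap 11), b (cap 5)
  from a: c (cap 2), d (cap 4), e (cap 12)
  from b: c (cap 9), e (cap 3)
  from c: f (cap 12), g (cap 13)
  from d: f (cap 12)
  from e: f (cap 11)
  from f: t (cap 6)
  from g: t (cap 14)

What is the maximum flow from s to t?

Augment s→a→c→f→t: bottleneck 2, flow now 2.
Augment s→a→d→f→t: bottleneck 4, flow now 6.
Augment s→b→c→g→t: bottleneck 5, flow now 11.
Augment s→a→e→f→c→g→t: bottleneck 2, flow now 13. (uses reverse residual edge)
No augmenting path remains; maximum flow = 13.
In the residual graph, reachable from s: {s, a, d, e, f}.
Min-cut edges: s→b (5), a→c (2), f→t (6); capacity 5 + 2 + 6 = 13.
This cut is saturated, so no flow can exceed 13.

13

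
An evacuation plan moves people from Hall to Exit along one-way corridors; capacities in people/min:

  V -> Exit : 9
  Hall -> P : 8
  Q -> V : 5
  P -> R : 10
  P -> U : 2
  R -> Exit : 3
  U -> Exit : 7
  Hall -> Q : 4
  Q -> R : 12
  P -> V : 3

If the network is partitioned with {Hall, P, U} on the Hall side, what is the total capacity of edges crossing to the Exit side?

Edges leaving {Hall, P, U}: Hall→Q (4), P→R (10), P→V (3), U→Exit (7).
Cut capacity = 4 + 10 + 3 + 7 = 24.

24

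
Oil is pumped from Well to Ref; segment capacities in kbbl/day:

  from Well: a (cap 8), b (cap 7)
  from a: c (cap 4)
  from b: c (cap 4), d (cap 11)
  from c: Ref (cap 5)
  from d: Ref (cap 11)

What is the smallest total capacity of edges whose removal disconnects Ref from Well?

11

Augment Well→a→c→Ref: bottleneck 4, flow now 4.
Augment Well→b→c→Ref: bottleneck 1, flow now 5.
Augment Well→b→d→Ref: bottleneck 6, flow now 11.
No augmenting path remains; maximum flow = 11.
By max-flow min-cut, the minimum cut capacity equals the max flow.
In the residual graph, reachable from Well: {Well, a}.
Min-cut edges: Well→b (7), a→c (4); capacity 7 + 4 = 11.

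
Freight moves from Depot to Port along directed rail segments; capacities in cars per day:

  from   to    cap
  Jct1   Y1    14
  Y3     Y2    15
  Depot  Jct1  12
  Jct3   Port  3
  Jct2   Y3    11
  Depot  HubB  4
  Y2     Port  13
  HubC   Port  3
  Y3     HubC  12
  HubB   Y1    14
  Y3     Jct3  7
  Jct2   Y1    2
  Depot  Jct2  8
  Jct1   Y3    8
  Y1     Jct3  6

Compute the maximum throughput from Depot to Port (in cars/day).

19

Augment Depot→Jct2→Y1→Jct3→Port: bottleneck 2, flow now 2.
Augment Depot→Jct2→Y3→HubC→Port: bottleneck 3, flow now 5.
Augment Depot→Jct2→Y3→Jct3→Port: bottleneck 1, flow now 6.
Augment Depot→Jct2→Y3→Y2→Port: bottleneck 2, flow now 8.
Augment Depot→Jct1→Y3→Y2→Port: bottleneck 8, flow now 16.
Augment Depot→HubB→Y1→Jct2→Y3→Y2→Port: bottleneck 2, flow now 18. (uses reverse residual edge)
Augment Depot→HubB→Y1→Jct3→Y3→Y2→Port: bottleneck 1, flow now 19. (uses reverse residual edge)
No augmenting path remains; maximum flow = 19.
In the residual graph, reachable from Depot: {Depot, HubB, Jct1, Y1, Jct3}.
Min-cut edges: Depot→Jct2 (8), Jct1→Y3 (8), Jct3→Port (3); capacity 8 + 8 + 3 = 19.
This cut is saturated, so no flow can exceed 19.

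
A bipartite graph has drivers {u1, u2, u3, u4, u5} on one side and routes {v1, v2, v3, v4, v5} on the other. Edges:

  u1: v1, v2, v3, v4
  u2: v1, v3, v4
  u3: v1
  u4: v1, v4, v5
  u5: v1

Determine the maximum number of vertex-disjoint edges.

Unit-capacity flow: source→left, listed edges, right→sink; max matching = max flow.
Augmenting path u1→v1 (+1); matched 1.
Augmenting path u2→v3 (+1); matched 2.
Augmenting path u4→v4 (+1); matched 3.
Augmenting path u3→v1→u1→v2 (+1); matched 4.
No augmenting path remains; maximum matching = 4.
König certificate: {u1, u2, u4, v1} is a vertex cover of size 4 (every listed pair touches it), so no matching can be larger.

4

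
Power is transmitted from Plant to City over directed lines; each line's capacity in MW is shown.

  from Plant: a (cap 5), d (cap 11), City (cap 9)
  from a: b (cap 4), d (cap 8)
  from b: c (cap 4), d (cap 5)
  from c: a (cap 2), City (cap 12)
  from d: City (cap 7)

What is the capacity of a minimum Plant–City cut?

20

Augment Plant→City: bottleneck 9, flow now 9.
Augment Plant→d→City: bottleneck 7, flow now 16.
Augment Plant→a→b→c→City: bottleneck 4, flow now 20.
No augmenting path remains; maximum flow = 20.
By max-flow min-cut, the minimum cut capacity equals the max flow.
In the residual graph, reachable from Plant: {Plant, a, d}.
Min-cut edges: Plant→City (9), a→b (4), d→City (7); capacity 9 + 4 + 7 = 20.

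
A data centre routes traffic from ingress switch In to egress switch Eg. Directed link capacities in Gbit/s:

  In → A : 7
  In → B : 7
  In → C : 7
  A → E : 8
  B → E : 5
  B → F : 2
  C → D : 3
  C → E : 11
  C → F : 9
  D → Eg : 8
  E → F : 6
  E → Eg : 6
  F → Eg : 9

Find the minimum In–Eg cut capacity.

Augment In→A→E→Eg: bottleneck 6, flow now 6.
Augment In→B→F→Eg: bottleneck 2, flow now 8.
Augment In→C→D→Eg: bottleneck 3, flow now 11.
Augment In→C→F→Eg: bottleneck 4, flow now 15.
Augment In→A→E→F→Eg: bottleneck 1, flow now 16.
Augment In→B→E→F→Eg: bottleneck 2, flow now 18.
No augmenting path remains; maximum flow = 18.
By max-flow min-cut, the minimum cut capacity equals the max flow.
In the residual graph, reachable from In: {In, A, B, C, E, F}.
Min-cut edges: C→D (3), E→Eg (6), F→Eg (9); capacity 3 + 6 + 9 = 18.

18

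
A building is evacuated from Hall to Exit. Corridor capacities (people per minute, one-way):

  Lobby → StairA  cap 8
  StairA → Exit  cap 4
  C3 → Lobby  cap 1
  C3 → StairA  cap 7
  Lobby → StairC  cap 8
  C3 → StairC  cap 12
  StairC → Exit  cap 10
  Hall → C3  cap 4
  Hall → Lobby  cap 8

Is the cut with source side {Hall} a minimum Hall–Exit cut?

Yes — it is a minimum cut (capacity 12).

Given cut capacity: 4 + 8 = 12.
Augment Hall→C3→StairA→Exit: bottleneck 4, flow now 4.
Augment Hall→Lobby→StairC→Exit: bottleneck 8, flow now 12.
No augmenting path remains; maximum flow = 12.
Cut capacity 12 equals the max flow, so it is a minimum cut.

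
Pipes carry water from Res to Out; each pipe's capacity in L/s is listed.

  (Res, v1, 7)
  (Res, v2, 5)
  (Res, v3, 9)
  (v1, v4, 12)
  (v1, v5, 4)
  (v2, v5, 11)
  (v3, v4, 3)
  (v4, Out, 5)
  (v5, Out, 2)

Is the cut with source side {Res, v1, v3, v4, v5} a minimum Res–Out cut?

Given cut capacity: 5 + 5 + 2 = 12.
Augment Res→v1→v4→Out: bottleneck 5, flow now 5.
Augment Res→v1→v5→Out: bottleneck 2, flow now 7.
No augmenting path remains; maximum flow = 7.
In the residual graph, reachable from Res: {Res, v1, v2, v3, v4, v5}.
Min-cut edges: v4→Out (5), v5→Out (2); capacity 5 + 2 = 7.
Cut capacity 12 exceeds the max flow 7, so it is not minimum.

No — its capacity is 12, but the minimum cut has capacity 7.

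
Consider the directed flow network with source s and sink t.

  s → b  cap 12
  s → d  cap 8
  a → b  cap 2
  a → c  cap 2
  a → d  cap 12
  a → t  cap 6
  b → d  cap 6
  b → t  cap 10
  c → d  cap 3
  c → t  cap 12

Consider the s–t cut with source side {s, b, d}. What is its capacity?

10

Edges leaving {s, b, d}: b→t (10).
Cut capacity = 10 = 10.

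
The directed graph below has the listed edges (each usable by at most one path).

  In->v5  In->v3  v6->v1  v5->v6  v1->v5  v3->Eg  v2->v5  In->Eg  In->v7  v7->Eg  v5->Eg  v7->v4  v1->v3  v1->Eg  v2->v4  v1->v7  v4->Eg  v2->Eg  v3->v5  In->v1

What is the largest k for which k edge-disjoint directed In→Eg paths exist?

5

Assign every edge capacity 1; by Menger, the answer equals the max flow.
Path In→Eg (+1); total 1.
Path In→v1→Eg (+1); total 2.
Path In→v3→Eg (+1); total 3.
Path In→v5→Eg (+1); total 4.
Path In→v7→Eg (+1); total 5.
No residual In→Eg path; max flow = 5.
Certifying cut of size 5: {In→Eg, In→v1, In→v3, In→v5, In→v7}.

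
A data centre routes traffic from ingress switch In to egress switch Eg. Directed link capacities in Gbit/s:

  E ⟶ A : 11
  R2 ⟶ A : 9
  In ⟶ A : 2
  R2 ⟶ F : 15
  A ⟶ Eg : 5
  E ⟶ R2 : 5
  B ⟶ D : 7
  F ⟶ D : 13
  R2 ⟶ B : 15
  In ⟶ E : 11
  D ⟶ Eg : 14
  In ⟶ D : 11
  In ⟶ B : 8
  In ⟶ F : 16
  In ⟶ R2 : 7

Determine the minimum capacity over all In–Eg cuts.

19

Augment In→D→Eg: bottleneck 11, flow now 11.
Augment In→A→Eg: bottleneck 2, flow now 13.
Augment In→E→A→Eg: bottleneck 3, flow now 16.
Augment In→F→D→Eg: bottleneck 3, flow now 19.
No augmenting path remains; maximum flow = 19.
By max-flow min-cut, the minimum cut capacity equals the max flow.
In the residual graph, reachable from In: {In, E, R2, F, B, D, A}.
Min-cut edges: D→Eg (14), A→Eg (5); capacity 14 + 5 = 19.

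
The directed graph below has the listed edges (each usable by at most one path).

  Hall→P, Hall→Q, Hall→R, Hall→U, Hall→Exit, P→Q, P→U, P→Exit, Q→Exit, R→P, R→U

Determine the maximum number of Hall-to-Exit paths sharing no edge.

Assign every edge capacity 1; by Menger, the answer equals the max flow.
Path Hall→Exit (+1); total 1.
Path Hall→P→Exit (+1); total 2.
Path Hall→Q→Exit (+1); total 3.
No residual Hall→Exit path; max flow = 3.
Certifying cut of size 3: {Hall→Exit, P→Exit, Q→Exit}.

3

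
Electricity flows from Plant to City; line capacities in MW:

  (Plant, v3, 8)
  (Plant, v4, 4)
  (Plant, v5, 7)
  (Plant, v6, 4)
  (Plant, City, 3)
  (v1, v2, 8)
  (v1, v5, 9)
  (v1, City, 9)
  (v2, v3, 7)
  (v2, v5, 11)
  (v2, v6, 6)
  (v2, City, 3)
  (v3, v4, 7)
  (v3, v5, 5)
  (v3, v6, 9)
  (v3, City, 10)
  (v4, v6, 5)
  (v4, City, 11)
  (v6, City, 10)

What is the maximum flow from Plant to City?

19

Augment Plant→City: bottleneck 3, flow now 3.
Augment Plant→v3→City: bottleneck 8, flow now 11.
Augment Plant→v4→City: bottleneck 4, flow now 15.
Augment Plant→v6→City: bottleneck 4, flow now 19.
No augmenting path remains; maximum flow = 19.
In the residual graph, reachable from Plant: {Plant, v5}.
Min-cut edges: Plant→v3 (8), Plant→v4 (4), Plant→v6 (4), Plant→City (3); capacity 8 + 4 + 4 + 3 = 19.
This cut is saturated, so no flow can exceed 19.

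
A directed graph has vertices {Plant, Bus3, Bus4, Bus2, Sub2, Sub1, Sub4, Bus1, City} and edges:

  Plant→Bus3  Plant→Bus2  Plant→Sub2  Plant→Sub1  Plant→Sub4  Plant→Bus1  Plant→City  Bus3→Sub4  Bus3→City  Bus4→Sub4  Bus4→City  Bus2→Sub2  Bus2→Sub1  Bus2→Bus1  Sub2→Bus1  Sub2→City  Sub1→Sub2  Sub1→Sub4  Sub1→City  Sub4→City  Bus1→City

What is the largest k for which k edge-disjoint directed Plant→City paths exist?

6

Assign every edge capacity 1; by Menger, the answer equals the max flow.
Path Plant→City (+1); total 1.
Path Plant→Bus3→City (+1); total 2.
Path Plant→Sub2→City (+1); total 3.
Path Plant→Sub1→City (+1); total 4.
Path Plant→Sub4→City (+1); total 5.
Path Plant→Bus1→City (+1); total 6.
No residual Plant→City path; max flow = 6.
Certifying cut of size 6: {Bus1→City, Plant→Bus3, Plant→City, Sub1→City, Sub2→City, Sub4→City}.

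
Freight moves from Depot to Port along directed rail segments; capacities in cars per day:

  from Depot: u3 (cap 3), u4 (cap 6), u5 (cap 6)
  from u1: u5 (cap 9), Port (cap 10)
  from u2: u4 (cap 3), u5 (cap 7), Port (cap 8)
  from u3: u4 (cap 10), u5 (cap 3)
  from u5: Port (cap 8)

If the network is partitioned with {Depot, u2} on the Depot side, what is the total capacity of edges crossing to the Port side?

Edges leaving {Depot, u2}: Depot→u3 (3), Depot→u4 (6), Depot→u5 (6), u2→u4 (3), u2→u5 (7), u2→Port (8).
Cut capacity = 3 + 6 + 6 + 3 + 7 + 8 = 33.

33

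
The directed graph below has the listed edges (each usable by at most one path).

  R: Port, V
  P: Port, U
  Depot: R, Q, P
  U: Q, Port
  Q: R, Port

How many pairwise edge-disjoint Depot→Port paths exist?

3

Assign every edge capacity 1; by Menger, the answer equals the max flow.
Path Depot→P→Port (+1); total 1.
Path Depot→Q→Port (+1); total 2.
Path Depot→R→Port (+1); total 3.
No residual Depot→Port path; max flow = 3.
Certifying cut of size 3: {Depot→P, Depot→Q, Depot→R}.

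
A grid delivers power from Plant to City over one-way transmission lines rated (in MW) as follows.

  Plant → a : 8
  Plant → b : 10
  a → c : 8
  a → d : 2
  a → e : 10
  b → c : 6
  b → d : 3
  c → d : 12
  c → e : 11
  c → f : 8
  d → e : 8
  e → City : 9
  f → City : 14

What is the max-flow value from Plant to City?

17

Augment Plant→a→e→City: bottleneck 8, flow now 8.
Augment Plant→b→c→e→City: bottleneck 1, flow now 9.
Augment Plant→b→c→f→City: bottleneck 5, flow now 14.
Augment Plant→b→d→e→c→f→City: bottleneck 1, flow now 15. (uses reverse residual edge)
Augment Plant→b→d→e→a→c→f→City: bottleneck 2, flow now 17. (uses reverse residual edge)
No augmenting path remains; maximum flow = 17.
In the residual graph, reachable from Plant: {Plant, b}.
Min-cut edges: Plant→a (8), b→c (6), b→d (3); capacity 8 + 6 + 3 = 17.
This cut is saturated, so no flow can exceed 17.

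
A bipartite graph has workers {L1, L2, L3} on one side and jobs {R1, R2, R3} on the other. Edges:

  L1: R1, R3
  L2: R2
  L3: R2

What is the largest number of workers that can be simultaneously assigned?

2

Unit-capacity flow: source→left, listed edges, right→sink; max matching = max flow.
Augmenting path L1→R1 (+1); matched 1.
Augmenting path L2→R2 (+1); matched 2.
No augmenting path remains; maximum matching = 2.
König certificate: {L1, R2} is a vertex cover of size 2 (every listed pair touches it), so no matching can be larger.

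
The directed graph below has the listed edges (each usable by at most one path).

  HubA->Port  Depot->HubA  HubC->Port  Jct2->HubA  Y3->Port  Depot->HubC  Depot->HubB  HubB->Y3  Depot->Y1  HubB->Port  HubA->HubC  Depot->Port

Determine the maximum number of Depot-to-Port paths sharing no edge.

Assign every edge capacity 1; by Menger, the answer equals the max flow.
Path Depot→Port (+1); total 1.
Path Depot→HubB→Port (+1); total 2.
Path Depot→HubA→Port (+1); total 3.
Path Depot→HubC→Port (+1); total 4.
No residual Depot→Port path; max flow = 4.
Certifying cut of size 4: {Depot→HubA, Depot→HubB, Depot→HubC, Depot→Port}.

4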